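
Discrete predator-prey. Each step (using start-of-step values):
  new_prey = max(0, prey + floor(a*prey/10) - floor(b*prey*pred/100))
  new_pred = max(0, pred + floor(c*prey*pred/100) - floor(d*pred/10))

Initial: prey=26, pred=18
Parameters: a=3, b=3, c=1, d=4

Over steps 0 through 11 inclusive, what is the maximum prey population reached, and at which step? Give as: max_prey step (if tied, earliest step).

Step 1: prey: 26+7-14=19; pred: 18+4-7=15
Step 2: prey: 19+5-8=16; pred: 15+2-6=11
Step 3: prey: 16+4-5=15; pred: 11+1-4=8
Step 4: prey: 15+4-3=16; pred: 8+1-3=6
Step 5: prey: 16+4-2=18; pred: 6+0-2=4
Step 6: prey: 18+5-2=21; pred: 4+0-1=3
Step 7: prey: 21+6-1=26; pred: 3+0-1=2
Step 8: prey: 26+7-1=32; pred: 2+0-0=2
Step 9: prey: 32+9-1=40; pred: 2+0-0=2
Step 10: prey: 40+12-2=50; pred: 2+0-0=2
Step 11: prey: 50+15-3=62; pred: 2+1-0=3
Max prey = 62 at step 11

Answer: 62 11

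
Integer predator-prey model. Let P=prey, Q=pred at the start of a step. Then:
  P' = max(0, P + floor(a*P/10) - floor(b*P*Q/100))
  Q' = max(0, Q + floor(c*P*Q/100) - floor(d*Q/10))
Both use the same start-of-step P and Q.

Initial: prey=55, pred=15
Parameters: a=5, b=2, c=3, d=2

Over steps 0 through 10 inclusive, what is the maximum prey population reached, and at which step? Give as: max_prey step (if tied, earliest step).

Step 1: prey: 55+27-16=66; pred: 15+24-3=36
Step 2: prey: 66+33-47=52; pred: 36+71-7=100
Step 3: prey: 52+26-104=0; pred: 100+156-20=236
Step 4: prey: 0+0-0=0; pred: 236+0-47=189
Step 5: prey: 0+0-0=0; pred: 189+0-37=152
Step 6: prey: 0+0-0=0; pred: 152+0-30=122
Step 7: prey: 0+0-0=0; pred: 122+0-24=98
Step 8: prey: 0+0-0=0; pred: 98+0-19=79
Step 9: prey: 0+0-0=0; pred: 79+0-15=64
Step 10: prey: 0+0-0=0; pred: 64+0-12=52
Max prey = 66 at step 1

Answer: 66 1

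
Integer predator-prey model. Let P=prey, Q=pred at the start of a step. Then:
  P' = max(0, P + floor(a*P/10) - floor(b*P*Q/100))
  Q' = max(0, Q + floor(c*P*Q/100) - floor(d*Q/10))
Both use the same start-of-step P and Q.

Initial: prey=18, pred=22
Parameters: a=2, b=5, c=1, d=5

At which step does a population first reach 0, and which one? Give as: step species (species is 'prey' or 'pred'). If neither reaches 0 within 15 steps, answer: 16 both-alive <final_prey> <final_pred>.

Step 1: prey: 18+3-19=2; pred: 22+3-11=14
Step 2: prey: 2+0-1=1; pred: 14+0-7=7
Step 3: prey: 1+0-0=1; pred: 7+0-3=4
Step 4: prey: 1+0-0=1; pred: 4+0-2=2
Step 5: prey: 1+0-0=1; pred: 2+0-1=1
Step 6: prey: 1+0-0=1; pred: 1+0-0=1
Steps 7-15: state stable at prey=1, pred=1 (no change)
No extinction within 15 steps

Answer: 16 both-alive 1 1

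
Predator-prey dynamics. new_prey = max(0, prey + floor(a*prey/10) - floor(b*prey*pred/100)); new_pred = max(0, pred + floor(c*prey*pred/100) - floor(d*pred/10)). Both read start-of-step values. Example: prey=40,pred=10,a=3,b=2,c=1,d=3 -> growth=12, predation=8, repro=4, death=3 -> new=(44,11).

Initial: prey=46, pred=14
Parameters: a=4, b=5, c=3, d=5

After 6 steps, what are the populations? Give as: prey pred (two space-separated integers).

Answer: 0 3

Derivation:
Step 1: prey: 46+18-32=32; pred: 14+19-7=26
Step 2: prey: 32+12-41=3; pred: 26+24-13=37
Step 3: prey: 3+1-5=0; pred: 37+3-18=22
Step 4: prey: 0+0-0=0; pred: 22+0-11=11
Step 5: prey: 0+0-0=0; pred: 11+0-5=6
Step 6: prey: 0+0-0=0; pred: 6+0-3=3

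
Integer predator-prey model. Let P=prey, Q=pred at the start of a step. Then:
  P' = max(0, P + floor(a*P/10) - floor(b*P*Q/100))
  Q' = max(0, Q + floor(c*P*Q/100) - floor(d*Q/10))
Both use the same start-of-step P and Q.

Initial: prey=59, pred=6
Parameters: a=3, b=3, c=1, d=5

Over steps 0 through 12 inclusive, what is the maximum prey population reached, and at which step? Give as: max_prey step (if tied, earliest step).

Step 1: prey: 59+17-10=66; pred: 6+3-3=6
Step 2: prey: 66+19-11=74; pred: 6+3-3=6
Step 3: prey: 74+22-13=83; pred: 6+4-3=7
Step 4: prey: 83+24-17=90; pred: 7+5-3=9
Step 5: prey: 90+27-24=93; pred: 9+8-4=13
Step 6: prey: 93+27-36=84; pred: 13+12-6=19
Step 7: prey: 84+25-47=62; pred: 19+15-9=25
Step 8: prey: 62+18-46=34; pred: 25+15-12=28
Step 9: prey: 34+10-28=16; pred: 28+9-14=23
Step 10: prey: 16+4-11=9; pred: 23+3-11=15
Step 11: prey: 9+2-4=7; pred: 15+1-7=9
Step 12: prey: 7+2-1=8; pred: 9+0-4=5
Max prey = 93 at step 5

Answer: 93 5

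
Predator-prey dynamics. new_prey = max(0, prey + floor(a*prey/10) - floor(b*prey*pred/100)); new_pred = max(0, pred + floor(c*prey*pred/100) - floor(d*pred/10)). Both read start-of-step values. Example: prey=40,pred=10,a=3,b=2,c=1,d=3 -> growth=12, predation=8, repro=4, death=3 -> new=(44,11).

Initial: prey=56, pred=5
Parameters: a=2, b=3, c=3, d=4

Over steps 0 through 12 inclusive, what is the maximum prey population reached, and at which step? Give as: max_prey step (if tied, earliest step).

Step 1: prey: 56+11-8=59; pred: 5+8-2=11
Step 2: prey: 59+11-19=51; pred: 11+19-4=26
Step 3: prey: 51+10-39=22; pred: 26+39-10=55
Step 4: prey: 22+4-36=0; pred: 55+36-22=69
Step 5: prey: 0+0-0=0; pred: 69+0-27=42
Step 6: prey: 0+0-0=0; pred: 42+0-16=26
Step 7: prey: 0+0-0=0; pred: 26+0-10=16
Step 8: prey: 0+0-0=0; pred: 16+0-6=10
Step 9: prey: 0+0-0=0; pred: 10+0-4=6
Step 10: prey: 0+0-0=0; pred: 6+0-2=4
Step 11: prey: 0+0-0=0; pred: 4+0-1=3
Step 12: prey: 0+0-0=0; pred: 3+0-1=2
Max prey = 59 at step 1

Answer: 59 1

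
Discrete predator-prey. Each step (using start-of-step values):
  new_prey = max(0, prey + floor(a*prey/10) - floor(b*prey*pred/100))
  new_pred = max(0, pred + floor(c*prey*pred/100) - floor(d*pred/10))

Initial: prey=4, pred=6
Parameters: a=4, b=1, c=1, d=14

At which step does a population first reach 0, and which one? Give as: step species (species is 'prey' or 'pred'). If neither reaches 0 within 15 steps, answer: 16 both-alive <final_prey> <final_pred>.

Answer: 1 pred

Derivation:
Step 1: prey: 4+1-0=5; pred: 6+0-8=0
First extinction: pred at step 1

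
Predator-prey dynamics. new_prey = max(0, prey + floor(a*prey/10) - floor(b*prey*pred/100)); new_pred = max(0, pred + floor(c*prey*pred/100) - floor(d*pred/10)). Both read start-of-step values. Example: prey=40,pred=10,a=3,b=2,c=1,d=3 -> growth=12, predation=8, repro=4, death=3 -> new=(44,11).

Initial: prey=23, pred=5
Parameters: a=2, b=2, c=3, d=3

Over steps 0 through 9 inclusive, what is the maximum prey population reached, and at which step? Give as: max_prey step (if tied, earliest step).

Step 1: prey: 23+4-2=25; pred: 5+3-1=7
Step 2: prey: 25+5-3=27; pred: 7+5-2=10
Step 3: prey: 27+5-5=27; pred: 10+8-3=15
Step 4: prey: 27+5-8=24; pred: 15+12-4=23
Step 5: prey: 24+4-11=17; pred: 23+16-6=33
Step 6: prey: 17+3-11=9; pred: 33+16-9=40
Step 7: prey: 9+1-7=3; pred: 40+10-12=38
Step 8: prey: 3+0-2=1; pred: 38+3-11=30
Step 9: prey: 1+0-0=1; pred: 30+0-9=21
Max prey = 27 at step 2

Answer: 27 2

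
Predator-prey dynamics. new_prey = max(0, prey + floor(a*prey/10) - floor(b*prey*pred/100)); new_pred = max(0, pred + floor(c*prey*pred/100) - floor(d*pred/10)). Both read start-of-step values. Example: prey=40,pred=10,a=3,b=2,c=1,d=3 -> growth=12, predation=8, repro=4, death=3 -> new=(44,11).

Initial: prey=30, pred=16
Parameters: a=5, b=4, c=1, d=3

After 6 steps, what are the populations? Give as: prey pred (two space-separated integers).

Answer: 17 11

Derivation:
Step 1: prey: 30+15-19=26; pred: 16+4-4=16
Step 2: prey: 26+13-16=23; pred: 16+4-4=16
Step 3: prey: 23+11-14=20; pred: 16+3-4=15
Step 4: prey: 20+10-12=18; pred: 15+3-4=14
Step 5: prey: 18+9-10=17; pred: 14+2-4=12
Step 6: prey: 17+8-8=17; pred: 12+2-3=11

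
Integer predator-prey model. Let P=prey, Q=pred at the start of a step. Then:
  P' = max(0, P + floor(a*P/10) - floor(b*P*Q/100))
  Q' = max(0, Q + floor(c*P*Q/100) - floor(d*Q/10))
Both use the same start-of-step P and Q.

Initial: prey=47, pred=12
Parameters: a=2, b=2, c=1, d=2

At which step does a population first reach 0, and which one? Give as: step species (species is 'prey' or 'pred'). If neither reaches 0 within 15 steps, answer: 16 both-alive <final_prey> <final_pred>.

Answer: 16 both-alive 7 6

Derivation:
Step 1: prey: 47+9-11=45; pred: 12+5-2=15
Step 2: prey: 45+9-13=41; pred: 15+6-3=18
Step 3: prey: 41+8-14=35; pred: 18+7-3=22
Step 4: prey: 35+7-15=27; pred: 22+7-4=25
Step 5: prey: 27+5-13=19; pred: 25+6-5=26
Step 6: prey: 19+3-9=13; pred: 26+4-5=25
Step 7: prey: 13+2-6=9; pred: 25+3-5=23
Step 8: prey: 9+1-4=6; pred: 23+2-4=21
Step 9: prey: 6+1-2=5; pred: 21+1-4=18
Step 10: prey: 5+1-1=5; pred: 18+0-3=15
Step 11: prey: 5+1-1=5; pred: 15+0-3=12
Step 12: prey: 5+1-1=5; pred: 12+0-2=10
Step 13: prey: 5+1-1=5; pred: 10+0-2=8
Step 14: prey: 5+1-0=6; pred: 8+0-1=7
Step 15: prey: 6+1-0=7; pred: 7+0-1=6
No extinction within 15 steps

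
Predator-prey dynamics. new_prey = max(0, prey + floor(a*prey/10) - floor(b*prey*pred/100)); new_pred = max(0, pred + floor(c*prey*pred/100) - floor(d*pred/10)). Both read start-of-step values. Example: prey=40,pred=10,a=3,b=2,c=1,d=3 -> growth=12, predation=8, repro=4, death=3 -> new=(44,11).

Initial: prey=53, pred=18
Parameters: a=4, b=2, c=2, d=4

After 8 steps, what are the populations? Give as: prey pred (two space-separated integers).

Answer: 0 10

Derivation:
Step 1: prey: 53+21-19=55; pred: 18+19-7=30
Step 2: prey: 55+22-33=44; pred: 30+33-12=51
Step 3: prey: 44+17-44=17; pred: 51+44-20=75
Step 4: prey: 17+6-25=0; pred: 75+25-30=70
Step 5: prey: 0+0-0=0; pred: 70+0-28=42
Step 6: prey: 0+0-0=0; pred: 42+0-16=26
Step 7: prey: 0+0-0=0; pred: 26+0-10=16
Step 8: prey: 0+0-0=0; pred: 16+0-6=10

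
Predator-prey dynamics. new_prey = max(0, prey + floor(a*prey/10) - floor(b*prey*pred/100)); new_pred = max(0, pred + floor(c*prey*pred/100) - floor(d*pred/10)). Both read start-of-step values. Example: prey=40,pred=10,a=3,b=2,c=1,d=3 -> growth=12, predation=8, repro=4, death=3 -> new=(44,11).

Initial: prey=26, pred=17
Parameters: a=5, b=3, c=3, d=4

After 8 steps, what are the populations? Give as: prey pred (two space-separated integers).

Answer: 1 6

Derivation:
Step 1: prey: 26+13-13=26; pred: 17+13-6=24
Step 2: prey: 26+13-18=21; pred: 24+18-9=33
Step 3: prey: 21+10-20=11; pred: 33+20-13=40
Step 4: prey: 11+5-13=3; pred: 40+13-16=37
Step 5: prey: 3+1-3=1; pred: 37+3-14=26
Step 6: prey: 1+0-0=1; pred: 26+0-10=16
Step 7: prey: 1+0-0=1; pred: 16+0-6=10
Step 8: prey: 1+0-0=1; pred: 10+0-4=6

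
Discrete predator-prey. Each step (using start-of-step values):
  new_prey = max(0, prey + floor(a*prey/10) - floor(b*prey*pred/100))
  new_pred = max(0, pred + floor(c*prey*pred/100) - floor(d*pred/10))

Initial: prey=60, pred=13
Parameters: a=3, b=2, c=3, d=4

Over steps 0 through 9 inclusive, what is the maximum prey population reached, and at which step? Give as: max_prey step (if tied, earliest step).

Step 1: prey: 60+18-15=63; pred: 13+23-5=31
Step 2: prey: 63+18-39=42; pred: 31+58-12=77
Step 3: prey: 42+12-64=0; pred: 77+97-30=144
Step 4: prey: 0+0-0=0; pred: 144+0-57=87
Step 5: prey: 0+0-0=0; pred: 87+0-34=53
Step 6: prey: 0+0-0=0; pred: 53+0-21=32
Step 7: prey: 0+0-0=0; pred: 32+0-12=20
Step 8: prey: 0+0-0=0; pred: 20+0-8=12
Step 9: prey: 0+0-0=0; pred: 12+0-4=8
Max prey = 63 at step 1

Answer: 63 1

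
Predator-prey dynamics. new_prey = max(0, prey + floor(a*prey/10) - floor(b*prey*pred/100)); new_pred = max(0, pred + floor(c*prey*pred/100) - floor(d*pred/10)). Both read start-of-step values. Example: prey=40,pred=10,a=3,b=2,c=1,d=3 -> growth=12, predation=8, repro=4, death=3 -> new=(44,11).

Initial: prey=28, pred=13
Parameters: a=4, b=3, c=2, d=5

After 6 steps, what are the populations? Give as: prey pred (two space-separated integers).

Answer: 21 15

Derivation:
Step 1: prey: 28+11-10=29; pred: 13+7-6=14
Step 2: prey: 29+11-12=28; pred: 14+8-7=15
Step 3: prey: 28+11-12=27; pred: 15+8-7=16
Step 4: prey: 27+10-12=25; pred: 16+8-8=16
Step 5: prey: 25+10-12=23; pred: 16+8-8=16
Step 6: prey: 23+9-11=21; pred: 16+7-8=15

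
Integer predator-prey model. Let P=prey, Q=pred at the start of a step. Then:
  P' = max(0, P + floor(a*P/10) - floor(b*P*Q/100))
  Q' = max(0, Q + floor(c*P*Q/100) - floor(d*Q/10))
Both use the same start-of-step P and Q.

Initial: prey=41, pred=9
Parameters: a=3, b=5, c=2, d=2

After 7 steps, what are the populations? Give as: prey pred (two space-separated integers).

Step 1: prey: 41+12-18=35; pred: 9+7-1=15
Step 2: prey: 35+10-26=19; pred: 15+10-3=22
Step 3: prey: 19+5-20=4; pred: 22+8-4=26
Step 4: prey: 4+1-5=0; pred: 26+2-5=23
Step 5: prey: 0+0-0=0; pred: 23+0-4=19
Step 6: prey: 0+0-0=0; pred: 19+0-3=16
Step 7: prey: 0+0-0=0; pred: 16+0-3=13

Answer: 0 13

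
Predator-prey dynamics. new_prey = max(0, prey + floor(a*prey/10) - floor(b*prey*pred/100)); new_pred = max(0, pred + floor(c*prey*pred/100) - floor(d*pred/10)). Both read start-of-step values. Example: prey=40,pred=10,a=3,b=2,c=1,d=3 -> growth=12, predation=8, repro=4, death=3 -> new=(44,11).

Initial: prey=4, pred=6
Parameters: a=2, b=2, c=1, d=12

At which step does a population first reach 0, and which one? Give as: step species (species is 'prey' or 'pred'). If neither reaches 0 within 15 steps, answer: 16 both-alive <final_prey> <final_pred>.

Step 1: prey: 4+0-0=4; pred: 6+0-7=0
First extinction: pred at step 1

Answer: 1 pred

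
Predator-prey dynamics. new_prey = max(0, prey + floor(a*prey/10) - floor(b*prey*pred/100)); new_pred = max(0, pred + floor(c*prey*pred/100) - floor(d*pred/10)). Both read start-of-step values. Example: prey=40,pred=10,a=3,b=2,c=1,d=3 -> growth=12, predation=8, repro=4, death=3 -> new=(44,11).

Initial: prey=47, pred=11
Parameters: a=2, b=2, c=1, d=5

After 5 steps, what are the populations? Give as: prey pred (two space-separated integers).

Step 1: prey: 47+9-10=46; pred: 11+5-5=11
Step 2: prey: 46+9-10=45; pred: 11+5-5=11
Step 3: prey: 45+9-9=45; pred: 11+4-5=10
Step 4: prey: 45+9-9=45; pred: 10+4-5=9
Step 5: prey: 45+9-8=46; pred: 9+4-4=9

Answer: 46 9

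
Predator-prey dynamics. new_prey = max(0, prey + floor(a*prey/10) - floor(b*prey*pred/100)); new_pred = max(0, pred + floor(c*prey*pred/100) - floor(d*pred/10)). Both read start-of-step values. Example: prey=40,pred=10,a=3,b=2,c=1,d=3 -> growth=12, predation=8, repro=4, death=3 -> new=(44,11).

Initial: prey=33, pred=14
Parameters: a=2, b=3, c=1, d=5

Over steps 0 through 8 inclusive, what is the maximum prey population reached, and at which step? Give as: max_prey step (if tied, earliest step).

Answer: 39 8

Derivation:
Step 1: prey: 33+6-13=26; pred: 14+4-7=11
Step 2: prey: 26+5-8=23; pred: 11+2-5=8
Step 3: prey: 23+4-5=22; pred: 8+1-4=5
Step 4: prey: 22+4-3=23; pred: 5+1-2=4
Step 5: prey: 23+4-2=25; pred: 4+0-2=2
Step 6: prey: 25+5-1=29; pred: 2+0-1=1
Step 7: prey: 29+5-0=34; pred: 1+0-0=1
Step 8: prey: 34+6-1=39; pred: 1+0-0=1
Max prey = 39 at step 8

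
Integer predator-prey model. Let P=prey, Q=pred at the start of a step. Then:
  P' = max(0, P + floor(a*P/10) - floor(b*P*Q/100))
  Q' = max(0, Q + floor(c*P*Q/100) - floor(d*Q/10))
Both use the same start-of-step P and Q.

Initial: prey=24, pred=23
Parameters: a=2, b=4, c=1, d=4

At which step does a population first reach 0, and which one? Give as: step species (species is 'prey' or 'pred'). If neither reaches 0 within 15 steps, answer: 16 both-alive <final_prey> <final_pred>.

Answer: 16 both-alive 2 2

Derivation:
Step 1: prey: 24+4-22=6; pred: 23+5-9=19
Step 2: prey: 6+1-4=3; pred: 19+1-7=13
Step 3: prey: 3+0-1=2; pred: 13+0-5=8
Step 4: prey: 2+0-0=2; pred: 8+0-3=5
Step 5: prey: 2+0-0=2; pred: 5+0-2=3
Step 6: prey: 2+0-0=2; pred: 3+0-1=2
Step 7: prey: 2+0-0=2; pred: 2+0-0=2
Steps 8-15: state stable at prey=2, pred=2 (no change)
No extinction within 15 steps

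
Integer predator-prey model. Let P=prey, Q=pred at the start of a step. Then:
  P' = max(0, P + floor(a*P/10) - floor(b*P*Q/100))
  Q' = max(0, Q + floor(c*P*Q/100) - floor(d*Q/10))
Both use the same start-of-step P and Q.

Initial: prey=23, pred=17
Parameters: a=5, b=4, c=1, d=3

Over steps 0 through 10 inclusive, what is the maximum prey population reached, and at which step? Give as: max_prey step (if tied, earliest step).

Step 1: prey: 23+11-15=19; pred: 17+3-5=15
Step 2: prey: 19+9-11=17; pred: 15+2-4=13
Step 3: prey: 17+8-8=17; pred: 13+2-3=12
Step 4: prey: 17+8-8=17; pred: 12+2-3=11
Step 5: prey: 17+8-7=18; pred: 11+1-3=9
Step 6: prey: 18+9-6=21; pred: 9+1-2=8
Step 7: prey: 21+10-6=25; pred: 8+1-2=7
Step 8: prey: 25+12-7=30; pred: 7+1-2=6
Step 9: prey: 30+15-7=38; pred: 6+1-1=6
Step 10: prey: 38+19-9=48; pred: 6+2-1=7
Max prey = 48 at step 10

Answer: 48 10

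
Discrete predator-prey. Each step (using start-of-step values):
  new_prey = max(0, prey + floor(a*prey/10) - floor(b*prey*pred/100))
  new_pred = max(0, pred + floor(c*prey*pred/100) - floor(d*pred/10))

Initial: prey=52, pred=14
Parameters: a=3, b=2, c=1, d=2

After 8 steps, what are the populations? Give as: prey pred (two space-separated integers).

Answer: 2 27

Derivation:
Step 1: prey: 52+15-14=53; pred: 14+7-2=19
Step 2: prey: 53+15-20=48; pred: 19+10-3=26
Step 3: prey: 48+14-24=38; pred: 26+12-5=33
Step 4: prey: 38+11-25=24; pred: 33+12-6=39
Step 5: prey: 24+7-18=13; pred: 39+9-7=41
Step 6: prey: 13+3-10=6; pred: 41+5-8=38
Step 7: prey: 6+1-4=3; pred: 38+2-7=33
Step 8: prey: 3+0-1=2; pred: 33+0-6=27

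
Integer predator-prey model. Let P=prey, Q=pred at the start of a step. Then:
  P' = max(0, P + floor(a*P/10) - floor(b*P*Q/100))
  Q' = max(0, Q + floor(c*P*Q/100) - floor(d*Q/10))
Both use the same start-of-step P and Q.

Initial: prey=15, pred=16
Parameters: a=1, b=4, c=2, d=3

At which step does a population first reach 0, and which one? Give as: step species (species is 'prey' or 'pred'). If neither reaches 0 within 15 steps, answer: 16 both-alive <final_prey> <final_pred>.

Answer: 16 both-alive 2 3

Derivation:
Step 1: prey: 15+1-9=7; pred: 16+4-4=16
Step 2: prey: 7+0-4=3; pred: 16+2-4=14
Step 3: prey: 3+0-1=2; pred: 14+0-4=10
Step 4: prey: 2+0-0=2; pred: 10+0-3=7
Step 5: prey: 2+0-0=2; pred: 7+0-2=5
Step 6: prey: 2+0-0=2; pred: 5+0-1=4
Step 7: prey: 2+0-0=2; pred: 4+0-1=3
Step 8: prey: 2+0-0=2; pred: 3+0-0=3
Steps 9-15: state stable at prey=2, pred=3 (no change)
No extinction within 15 steps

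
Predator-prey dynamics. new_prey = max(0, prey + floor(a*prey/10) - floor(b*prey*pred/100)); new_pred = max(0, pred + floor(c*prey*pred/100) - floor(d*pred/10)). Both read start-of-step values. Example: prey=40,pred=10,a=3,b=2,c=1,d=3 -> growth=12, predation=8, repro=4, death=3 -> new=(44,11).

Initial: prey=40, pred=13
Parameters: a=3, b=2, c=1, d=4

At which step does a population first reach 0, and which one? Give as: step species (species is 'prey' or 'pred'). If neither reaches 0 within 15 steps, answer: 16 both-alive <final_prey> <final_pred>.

Step 1: prey: 40+12-10=42; pred: 13+5-5=13
Step 2: prey: 42+12-10=44; pred: 13+5-5=13
Step 3: prey: 44+13-11=46; pred: 13+5-5=13
Step 4: prey: 46+13-11=48; pred: 13+5-5=13
Step 5: prey: 48+14-12=50; pred: 13+6-5=14
Step 6: prey: 50+15-14=51; pred: 14+7-5=16
Step 7: prey: 51+15-16=50; pred: 16+8-6=18
Step 8: prey: 50+15-18=47; pred: 18+9-7=20
Step 9: prey: 47+14-18=43; pred: 20+9-8=21
Step 10: prey: 43+12-18=37; pred: 21+9-8=22
Step 11: prey: 37+11-16=32; pred: 22+8-8=22
Step 12: prey: 32+9-14=27; pred: 22+7-8=21
Step 13: prey: 27+8-11=24; pred: 21+5-8=18
Step 14: prey: 24+7-8=23; pred: 18+4-7=15
Step 15: prey: 23+6-6=23; pred: 15+3-6=12
No extinction within 15 steps

Answer: 16 both-alive 23 12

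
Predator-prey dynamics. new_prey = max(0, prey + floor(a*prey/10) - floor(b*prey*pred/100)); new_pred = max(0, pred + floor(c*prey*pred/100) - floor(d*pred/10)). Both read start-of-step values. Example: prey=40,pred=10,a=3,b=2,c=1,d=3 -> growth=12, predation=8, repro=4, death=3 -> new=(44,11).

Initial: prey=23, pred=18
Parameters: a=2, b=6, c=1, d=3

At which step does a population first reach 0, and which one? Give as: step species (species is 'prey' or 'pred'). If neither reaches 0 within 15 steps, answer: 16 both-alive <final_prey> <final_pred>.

Step 1: prey: 23+4-24=3; pred: 18+4-5=17
Step 2: prey: 3+0-3=0; pred: 17+0-5=12
First extinction: prey at step 2

Answer: 2 prey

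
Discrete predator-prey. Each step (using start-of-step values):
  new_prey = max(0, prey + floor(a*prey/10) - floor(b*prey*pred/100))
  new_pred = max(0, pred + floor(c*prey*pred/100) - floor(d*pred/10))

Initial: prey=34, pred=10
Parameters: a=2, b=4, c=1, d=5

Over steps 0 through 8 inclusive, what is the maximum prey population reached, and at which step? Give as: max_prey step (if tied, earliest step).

Step 1: prey: 34+6-13=27; pred: 10+3-5=8
Step 2: prey: 27+5-8=24; pred: 8+2-4=6
Step 3: prey: 24+4-5=23; pred: 6+1-3=4
Step 4: prey: 23+4-3=24; pred: 4+0-2=2
Step 5: prey: 24+4-1=27; pred: 2+0-1=1
Step 6: prey: 27+5-1=31; pred: 1+0-0=1
Step 7: prey: 31+6-1=36; pred: 1+0-0=1
Step 8: prey: 36+7-1=42; pred: 1+0-0=1
Max prey = 42 at step 8

Answer: 42 8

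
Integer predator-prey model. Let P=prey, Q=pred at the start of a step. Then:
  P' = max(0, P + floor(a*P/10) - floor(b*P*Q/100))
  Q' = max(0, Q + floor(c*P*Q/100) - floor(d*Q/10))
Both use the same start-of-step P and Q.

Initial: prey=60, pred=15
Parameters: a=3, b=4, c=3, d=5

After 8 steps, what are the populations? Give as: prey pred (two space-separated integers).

Answer: 0 1

Derivation:
Step 1: prey: 60+18-36=42; pred: 15+27-7=35
Step 2: prey: 42+12-58=0; pred: 35+44-17=62
Step 3: prey: 0+0-0=0; pred: 62+0-31=31
Step 4: prey: 0+0-0=0; pred: 31+0-15=16
Step 5: prey: 0+0-0=0; pred: 16+0-8=8
Step 6: prey: 0+0-0=0; pred: 8+0-4=4
Step 7: prey: 0+0-0=0; pred: 4+0-2=2
Step 8: prey: 0+0-0=0; pred: 2+0-1=1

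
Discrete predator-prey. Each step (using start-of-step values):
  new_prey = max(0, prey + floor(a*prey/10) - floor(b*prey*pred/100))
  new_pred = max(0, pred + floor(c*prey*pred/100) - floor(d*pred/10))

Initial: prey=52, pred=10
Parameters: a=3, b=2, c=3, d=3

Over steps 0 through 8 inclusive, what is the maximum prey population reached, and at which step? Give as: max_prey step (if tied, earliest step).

Answer: 57 1

Derivation:
Step 1: prey: 52+15-10=57; pred: 10+15-3=22
Step 2: prey: 57+17-25=49; pred: 22+37-6=53
Step 3: prey: 49+14-51=12; pred: 53+77-15=115
Step 4: prey: 12+3-27=0; pred: 115+41-34=122
Step 5: prey: 0+0-0=0; pred: 122+0-36=86
Step 6: prey: 0+0-0=0; pred: 86+0-25=61
Step 7: prey: 0+0-0=0; pred: 61+0-18=43
Step 8: prey: 0+0-0=0; pred: 43+0-12=31
Max prey = 57 at step 1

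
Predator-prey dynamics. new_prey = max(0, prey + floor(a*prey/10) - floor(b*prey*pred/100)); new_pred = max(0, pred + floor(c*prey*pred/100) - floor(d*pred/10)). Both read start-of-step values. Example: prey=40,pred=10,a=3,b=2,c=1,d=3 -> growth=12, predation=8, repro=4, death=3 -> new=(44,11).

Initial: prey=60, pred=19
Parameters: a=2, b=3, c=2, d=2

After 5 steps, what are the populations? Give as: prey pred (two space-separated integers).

Answer: 0 32

Derivation:
Step 1: prey: 60+12-34=38; pred: 19+22-3=38
Step 2: prey: 38+7-43=2; pred: 38+28-7=59
Step 3: prey: 2+0-3=0; pred: 59+2-11=50
Step 4: prey: 0+0-0=0; pred: 50+0-10=40
Step 5: prey: 0+0-0=0; pred: 40+0-8=32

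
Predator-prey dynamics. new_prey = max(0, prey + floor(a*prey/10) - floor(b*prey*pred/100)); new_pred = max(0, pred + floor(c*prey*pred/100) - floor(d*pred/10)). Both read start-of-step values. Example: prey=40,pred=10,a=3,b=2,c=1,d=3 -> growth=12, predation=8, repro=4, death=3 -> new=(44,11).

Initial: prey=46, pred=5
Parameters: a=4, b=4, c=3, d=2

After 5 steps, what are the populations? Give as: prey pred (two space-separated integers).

Step 1: prey: 46+18-9=55; pred: 5+6-1=10
Step 2: prey: 55+22-22=55; pred: 10+16-2=24
Step 3: prey: 55+22-52=25; pred: 24+39-4=59
Step 4: prey: 25+10-59=0; pred: 59+44-11=92
Step 5: prey: 0+0-0=0; pred: 92+0-18=74

Answer: 0 74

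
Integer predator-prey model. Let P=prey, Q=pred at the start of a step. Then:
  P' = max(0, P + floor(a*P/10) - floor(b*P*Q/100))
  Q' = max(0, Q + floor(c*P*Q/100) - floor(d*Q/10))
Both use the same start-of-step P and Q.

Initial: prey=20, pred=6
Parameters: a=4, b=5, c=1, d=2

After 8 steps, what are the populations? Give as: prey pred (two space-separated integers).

Step 1: prey: 20+8-6=22; pred: 6+1-1=6
Step 2: prey: 22+8-6=24; pred: 6+1-1=6
Step 3: prey: 24+9-7=26; pred: 6+1-1=6
Step 4: prey: 26+10-7=29; pred: 6+1-1=6
Step 5: prey: 29+11-8=32; pred: 6+1-1=6
Step 6: prey: 32+12-9=35; pred: 6+1-1=6
Step 7: prey: 35+14-10=39; pred: 6+2-1=7
Step 8: prey: 39+15-13=41; pred: 7+2-1=8

Answer: 41 8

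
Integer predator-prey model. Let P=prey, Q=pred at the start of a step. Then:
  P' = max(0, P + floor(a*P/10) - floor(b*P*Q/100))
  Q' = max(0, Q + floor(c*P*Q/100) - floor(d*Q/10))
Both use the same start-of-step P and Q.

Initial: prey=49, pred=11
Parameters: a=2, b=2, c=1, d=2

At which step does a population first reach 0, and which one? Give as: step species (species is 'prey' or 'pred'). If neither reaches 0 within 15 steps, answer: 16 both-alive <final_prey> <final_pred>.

Answer: 16 both-alive 3 7

Derivation:
Step 1: prey: 49+9-10=48; pred: 11+5-2=14
Step 2: prey: 48+9-13=44; pred: 14+6-2=18
Step 3: prey: 44+8-15=37; pred: 18+7-3=22
Step 4: prey: 37+7-16=28; pred: 22+8-4=26
Step 5: prey: 28+5-14=19; pred: 26+7-5=28
Step 6: prey: 19+3-10=12; pred: 28+5-5=28
Step 7: prey: 12+2-6=8; pred: 28+3-5=26
Step 8: prey: 8+1-4=5; pred: 26+2-5=23
Step 9: prey: 5+1-2=4; pred: 23+1-4=20
Step 10: prey: 4+0-1=3; pred: 20+0-4=16
Step 11: prey: 3+0-0=3; pred: 16+0-3=13
Step 12: prey: 3+0-0=3; pred: 13+0-2=11
Step 13: prey: 3+0-0=3; pred: 11+0-2=9
Step 14: prey: 3+0-0=3; pred: 9+0-1=8
Step 15: prey: 3+0-0=3; pred: 8+0-1=7
No extinction within 15 steps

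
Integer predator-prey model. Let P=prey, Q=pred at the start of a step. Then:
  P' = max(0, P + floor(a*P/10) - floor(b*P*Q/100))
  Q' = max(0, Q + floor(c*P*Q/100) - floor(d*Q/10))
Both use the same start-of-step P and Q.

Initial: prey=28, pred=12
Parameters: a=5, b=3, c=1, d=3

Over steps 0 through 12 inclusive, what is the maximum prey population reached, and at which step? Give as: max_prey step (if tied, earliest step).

Answer: 49 5

Derivation:
Step 1: prey: 28+14-10=32; pred: 12+3-3=12
Step 2: prey: 32+16-11=37; pred: 12+3-3=12
Step 3: prey: 37+18-13=42; pred: 12+4-3=13
Step 4: prey: 42+21-16=47; pred: 13+5-3=15
Step 5: prey: 47+23-21=49; pred: 15+7-4=18
Step 6: prey: 49+24-26=47; pred: 18+8-5=21
Step 7: prey: 47+23-29=41; pred: 21+9-6=24
Step 8: prey: 41+20-29=32; pred: 24+9-7=26
Step 9: prey: 32+16-24=24; pred: 26+8-7=27
Step 10: prey: 24+12-19=17; pred: 27+6-8=25
Step 11: prey: 17+8-12=13; pred: 25+4-7=22
Step 12: prey: 13+6-8=11; pred: 22+2-6=18
Max prey = 49 at step 5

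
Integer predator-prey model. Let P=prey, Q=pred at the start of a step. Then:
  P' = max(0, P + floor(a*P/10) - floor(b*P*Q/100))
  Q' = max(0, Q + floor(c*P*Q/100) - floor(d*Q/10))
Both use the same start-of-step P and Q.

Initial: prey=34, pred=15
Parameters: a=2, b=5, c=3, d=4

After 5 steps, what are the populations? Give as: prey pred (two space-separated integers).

Answer: 0 6

Derivation:
Step 1: prey: 34+6-25=15; pred: 15+15-6=24
Step 2: prey: 15+3-18=0; pred: 24+10-9=25
Step 3: prey: 0+0-0=0; pred: 25+0-10=15
Step 4: prey: 0+0-0=0; pred: 15+0-6=9
Step 5: prey: 0+0-0=0; pred: 9+0-3=6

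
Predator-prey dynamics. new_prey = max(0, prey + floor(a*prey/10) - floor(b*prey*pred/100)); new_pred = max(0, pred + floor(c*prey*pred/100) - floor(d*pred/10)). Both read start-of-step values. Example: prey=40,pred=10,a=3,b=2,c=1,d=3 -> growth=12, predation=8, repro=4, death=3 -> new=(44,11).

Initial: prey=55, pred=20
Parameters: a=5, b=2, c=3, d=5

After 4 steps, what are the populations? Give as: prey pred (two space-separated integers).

Step 1: prey: 55+27-22=60; pred: 20+33-10=43
Step 2: prey: 60+30-51=39; pred: 43+77-21=99
Step 3: prey: 39+19-77=0; pred: 99+115-49=165
Step 4: prey: 0+0-0=0; pred: 165+0-82=83

Answer: 0 83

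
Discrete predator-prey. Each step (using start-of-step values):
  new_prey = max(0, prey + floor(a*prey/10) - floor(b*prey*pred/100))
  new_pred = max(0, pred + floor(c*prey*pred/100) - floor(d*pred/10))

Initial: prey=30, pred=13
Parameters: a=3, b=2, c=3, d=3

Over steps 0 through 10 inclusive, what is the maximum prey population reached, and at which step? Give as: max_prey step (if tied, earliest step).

Answer: 32 1

Derivation:
Step 1: prey: 30+9-7=32; pred: 13+11-3=21
Step 2: prey: 32+9-13=28; pred: 21+20-6=35
Step 3: prey: 28+8-19=17; pred: 35+29-10=54
Step 4: prey: 17+5-18=4; pred: 54+27-16=65
Step 5: prey: 4+1-5=0; pred: 65+7-19=53
Step 6: prey: 0+0-0=0; pred: 53+0-15=38
Step 7: prey: 0+0-0=0; pred: 38+0-11=27
Step 8: prey: 0+0-0=0; pred: 27+0-8=19
Step 9: prey: 0+0-0=0; pred: 19+0-5=14
Step 10: prey: 0+0-0=0; pred: 14+0-4=10
Max prey = 32 at step 1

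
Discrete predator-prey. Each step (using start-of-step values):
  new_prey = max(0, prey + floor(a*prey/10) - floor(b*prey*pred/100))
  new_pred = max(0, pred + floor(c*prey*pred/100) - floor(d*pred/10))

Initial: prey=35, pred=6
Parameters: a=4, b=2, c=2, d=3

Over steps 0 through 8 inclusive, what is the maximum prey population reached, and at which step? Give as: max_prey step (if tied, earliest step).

Answer: 61 3

Derivation:
Step 1: prey: 35+14-4=45; pred: 6+4-1=9
Step 2: prey: 45+18-8=55; pred: 9+8-2=15
Step 3: prey: 55+22-16=61; pred: 15+16-4=27
Step 4: prey: 61+24-32=53; pred: 27+32-8=51
Step 5: prey: 53+21-54=20; pred: 51+54-15=90
Step 6: prey: 20+8-36=0; pred: 90+36-27=99
Step 7: prey: 0+0-0=0; pred: 99+0-29=70
Step 8: prey: 0+0-0=0; pred: 70+0-21=49
Max prey = 61 at step 3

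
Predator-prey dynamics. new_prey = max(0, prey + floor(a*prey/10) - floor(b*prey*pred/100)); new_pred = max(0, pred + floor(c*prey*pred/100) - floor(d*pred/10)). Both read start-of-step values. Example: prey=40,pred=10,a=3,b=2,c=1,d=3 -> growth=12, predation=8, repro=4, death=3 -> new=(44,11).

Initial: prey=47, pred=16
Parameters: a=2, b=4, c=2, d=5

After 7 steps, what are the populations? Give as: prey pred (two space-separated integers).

Step 1: prey: 47+9-30=26; pred: 16+15-8=23
Step 2: prey: 26+5-23=8; pred: 23+11-11=23
Step 3: prey: 8+1-7=2; pred: 23+3-11=15
Step 4: prey: 2+0-1=1; pred: 15+0-7=8
Step 5: prey: 1+0-0=1; pred: 8+0-4=4
Step 6: prey: 1+0-0=1; pred: 4+0-2=2
Step 7: prey: 1+0-0=1; pred: 2+0-1=1

Answer: 1 1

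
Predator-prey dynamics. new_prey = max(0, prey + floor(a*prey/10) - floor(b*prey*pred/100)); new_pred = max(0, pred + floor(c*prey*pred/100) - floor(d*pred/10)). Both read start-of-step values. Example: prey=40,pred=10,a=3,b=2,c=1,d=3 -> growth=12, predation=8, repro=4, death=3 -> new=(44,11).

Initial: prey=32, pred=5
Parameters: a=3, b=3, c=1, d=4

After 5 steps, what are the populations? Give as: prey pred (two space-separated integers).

Step 1: prey: 32+9-4=37; pred: 5+1-2=4
Step 2: prey: 37+11-4=44; pred: 4+1-1=4
Step 3: prey: 44+13-5=52; pred: 4+1-1=4
Step 4: prey: 52+15-6=61; pred: 4+2-1=5
Step 5: prey: 61+18-9=70; pred: 5+3-2=6

Answer: 70 6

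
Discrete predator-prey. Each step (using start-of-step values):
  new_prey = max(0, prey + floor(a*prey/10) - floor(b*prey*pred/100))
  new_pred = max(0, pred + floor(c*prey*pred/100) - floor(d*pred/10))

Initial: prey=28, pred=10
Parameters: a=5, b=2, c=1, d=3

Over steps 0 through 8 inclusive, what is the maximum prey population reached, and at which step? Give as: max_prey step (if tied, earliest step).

Step 1: prey: 28+14-5=37; pred: 10+2-3=9
Step 2: prey: 37+18-6=49; pred: 9+3-2=10
Step 3: prey: 49+24-9=64; pred: 10+4-3=11
Step 4: prey: 64+32-14=82; pred: 11+7-3=15
Step 5: prey: 82+41-24=99; pred: 15+12-4=23
Step 6: prey: 99+49-45=103; pred: 23+22-6=39
Step 7: prey: 103+51-80=74; pred: 39+40-11=68
Step 8: prey: 74+37-100=11; pred: 68+50-20=98
Max prey = 103 at step 6

Answer: 103 6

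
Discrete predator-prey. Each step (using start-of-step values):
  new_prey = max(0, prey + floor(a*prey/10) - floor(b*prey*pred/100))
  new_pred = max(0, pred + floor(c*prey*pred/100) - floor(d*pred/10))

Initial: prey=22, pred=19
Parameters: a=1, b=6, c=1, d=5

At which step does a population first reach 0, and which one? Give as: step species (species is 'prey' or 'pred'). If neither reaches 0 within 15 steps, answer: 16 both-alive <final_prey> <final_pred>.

Step 1: prey: 22+2-25=0; pred: 19+4-9=14
First extinction: prey at step 1

Answer: 1 prey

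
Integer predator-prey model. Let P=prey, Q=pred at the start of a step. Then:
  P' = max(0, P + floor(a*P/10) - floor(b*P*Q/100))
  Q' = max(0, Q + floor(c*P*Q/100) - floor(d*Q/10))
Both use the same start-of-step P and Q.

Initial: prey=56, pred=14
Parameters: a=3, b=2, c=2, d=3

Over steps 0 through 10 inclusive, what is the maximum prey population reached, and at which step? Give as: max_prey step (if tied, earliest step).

Answer: 57 1

Derivation:
Step 1: prey: 56+16-15=57; pred: 14+15-4=25
Step 2: prey: 57+17-28=46; pred: 25+28-7=46
Step 3: prey: 46+13-42=17; pred: 46+42-13=75
Step 4: prey: 17+5-25=0; pred: 75+25-22=78
Step 5: prey: 0+0-0=0; pred: 78+0-23=55
Step 6: prey: 0+0-0=0; pred: 55+0-16=39
Step 7: prey: 0+0-0=0; pred: 39+0-11=28
Step 8: prey: 0+0-0=0; pred: 28+0-8=20
Step 9: prey: 0+0-0=0; pred: 20+0-6=14
Step 10: prey: 0+0-0=0; pred: 14+0-4=10
Max prey = 57 at step 1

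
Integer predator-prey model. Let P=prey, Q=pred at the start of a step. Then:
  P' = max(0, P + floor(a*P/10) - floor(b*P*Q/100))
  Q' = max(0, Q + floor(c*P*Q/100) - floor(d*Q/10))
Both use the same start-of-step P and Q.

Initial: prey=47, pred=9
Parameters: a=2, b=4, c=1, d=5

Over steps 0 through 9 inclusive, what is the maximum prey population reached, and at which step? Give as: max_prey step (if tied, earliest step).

Answer: 50 9

Derivation:
Step 1: prey: 47+9-16=40; pred: 9+4-4=9
Step 2: prey: 40+8-14=34; pred: 9+3-4=8
Step 3: prey: 34+6-10=30; pred: 8+2-4=6
Step 4: prey: 30+6-7=29; pred: 6+1-3=4
Step 5: prey: 29+5-4=30; pred: 4+1-2=3
Step 6: prey: 30+6-3=33; pred: 3+0-1=2
Step 7: prey: 33+6-2=37; pred: 2+0-1=1
Step 8: prey: 37+7-1=43; pred: 1+0-0=1
Step 9: prey: 43+8-1=50; pred: 1+0-0=1
Max prey = 50 at step 9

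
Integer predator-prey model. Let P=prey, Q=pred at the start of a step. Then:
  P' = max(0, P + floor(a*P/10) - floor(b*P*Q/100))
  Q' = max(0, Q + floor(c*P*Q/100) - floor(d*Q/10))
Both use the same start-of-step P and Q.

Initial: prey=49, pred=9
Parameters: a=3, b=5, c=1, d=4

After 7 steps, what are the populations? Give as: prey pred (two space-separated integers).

Step 1: prey: 49+14-22=41; pred: 9+4-3=10
Step 2: prey: 41+12-20=33; pred: 10+4-4=10
Step 3: prey: 33+9-16=26; pred: 10+3-4=9
Step 4: prey: 26+7-11=22; pred: 9+2-3=8
Step 5: prey: 22+6-8=20; pred: 8+1-3=6
Step 6: prey: 20+6-6=20; pred: 6+1-2=5
Step 7: prey: 20+6-5=21; pred: 5+1-2=4

Answer: 21 4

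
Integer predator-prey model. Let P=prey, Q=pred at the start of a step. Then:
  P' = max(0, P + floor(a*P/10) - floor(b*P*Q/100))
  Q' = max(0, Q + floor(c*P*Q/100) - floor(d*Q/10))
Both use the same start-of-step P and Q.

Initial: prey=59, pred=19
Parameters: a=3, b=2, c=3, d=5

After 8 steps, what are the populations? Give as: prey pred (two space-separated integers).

Step 1: prey: 59+17-22=54; pred: 19+33-9=43
Step 2: prey: 54+16-46=24; pred: 43+69-21=91
Step 3: prey: 24+7-43=0; pred: 91+65-45=111
Step 4: prey: 0+0-0=0; pred: 111+0-55=56
Step 5: prey: 0+0-0=0; pred: 56+0-28=28
Step 6: prey: 0+0-0=0; pred: 28+0-14=14
Step 7: prey: 0+0-0=0; pred: 14+0-7=7
Step 8: prey: 0+0-0=0; pred: 7+0-3=4

Answer: 0 4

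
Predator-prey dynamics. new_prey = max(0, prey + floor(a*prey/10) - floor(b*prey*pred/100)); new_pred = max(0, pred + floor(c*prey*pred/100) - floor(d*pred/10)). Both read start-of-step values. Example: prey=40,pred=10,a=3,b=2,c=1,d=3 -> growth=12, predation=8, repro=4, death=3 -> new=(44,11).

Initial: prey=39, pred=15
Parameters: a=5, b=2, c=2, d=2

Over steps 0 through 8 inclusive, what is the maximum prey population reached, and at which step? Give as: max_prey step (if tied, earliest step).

Answer: 49 2

Derivation:
Step 1: prey: 39+19-11=47; pred: 15+11-3=23
Step 2: prey: 47+23-21=49; pred: 23+21-4=40
Step 3: prey: 49+24-39=34; pred: 40+39-8=71
Step 4: prey: 34+17-48=3; pred: 71+48-14=105
Step 5: prey: 3+1-6=0; pred: 105+6-21=90
Step 6: prey: 0+0-0=0; pred: 90+0-18=72
Step 7: prey: 0+0-0=0; pred: 72+0-14=58
Step 8: prey: 0+0-0=0; pred: 58+0-11=47
Max prey = 49 at step 2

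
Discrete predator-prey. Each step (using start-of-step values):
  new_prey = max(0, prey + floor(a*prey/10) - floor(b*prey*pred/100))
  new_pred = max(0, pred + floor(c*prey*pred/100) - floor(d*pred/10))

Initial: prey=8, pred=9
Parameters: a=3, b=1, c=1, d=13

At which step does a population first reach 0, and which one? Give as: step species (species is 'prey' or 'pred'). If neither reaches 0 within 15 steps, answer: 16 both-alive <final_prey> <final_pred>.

Step 1: prey: 8+2-0=10; pred: 9+0-11=0
First extinction: pred at step 1

Answer: 1 pred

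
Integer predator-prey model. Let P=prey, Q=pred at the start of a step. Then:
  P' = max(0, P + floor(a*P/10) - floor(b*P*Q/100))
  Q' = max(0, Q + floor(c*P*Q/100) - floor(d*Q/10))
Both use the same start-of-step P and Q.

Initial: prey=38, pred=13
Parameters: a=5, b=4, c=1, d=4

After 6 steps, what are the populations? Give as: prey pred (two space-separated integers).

Answer: 43 13

Derivation:
Step 1: prey: 38+19-19=38; pred: 13+4-5=12
Step 2: prey: 38+19-18=39; pred: 12+4-4=12
Step 3: prey: 39+19-18=40; pred: 12+4-4=12
Step 4: prey: 40+20-19=41; pred: 12+4-4=12
Step 5: prey: 41+20-19=42; pred: 12+4-4=12
Step 6: prey: 42+21-20=43; pred: 12+5-4=13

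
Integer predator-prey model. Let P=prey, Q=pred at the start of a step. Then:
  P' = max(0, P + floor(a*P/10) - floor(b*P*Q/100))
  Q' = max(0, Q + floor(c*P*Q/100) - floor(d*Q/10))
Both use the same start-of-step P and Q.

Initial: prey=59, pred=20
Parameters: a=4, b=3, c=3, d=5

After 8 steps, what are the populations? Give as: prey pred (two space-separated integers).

Answer: 0 2

Derivation:
Step 1: prey: 59+23-35=47; pred: 20+35-10=45
Step 2: prey: 47+18-63=2; pred: 45+63-22=86
Step 3: prey: 2+0-5=0; pred: 86+5-43=48
Step 4: prey: 0+0-0=0; pred: 48+0-24=24
Step 5: prey: 0+0-0=0; pred: 24+0-12=12
Step 6: prey: 0+0-0=0; pred: 12+0-6=6
Step 7: prey: 0+0-0=0; pred: 6+0-3=3
Step 8: prey: 0+0-0=0; pred: 3+0-1=2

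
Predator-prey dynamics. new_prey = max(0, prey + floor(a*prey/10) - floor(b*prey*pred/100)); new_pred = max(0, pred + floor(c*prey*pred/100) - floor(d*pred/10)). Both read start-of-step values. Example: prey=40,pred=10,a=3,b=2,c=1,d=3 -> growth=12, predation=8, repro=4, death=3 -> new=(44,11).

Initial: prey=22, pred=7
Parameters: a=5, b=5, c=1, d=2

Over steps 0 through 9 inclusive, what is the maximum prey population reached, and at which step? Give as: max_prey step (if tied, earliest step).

Answer: 40 5

Derivation:
Step 1: prey: 22+11-7=26; pred: 7+1-1=7
Step 2: prey: 26+13-9=30; pred: 7+1-1=7
Step 3: prey: 30+15-10=35; pred: 7+2-1=8
Step 4: prey: 35+17-14=38; pred: 8+2-1=9
Step 5: prey: 38+19-17=40; pred: 9+3-1=11
Step 6: prey: 40+20-22=38; pred: 11+4-2=13
Step 7: prey: 38+19-24=33; pred: 13+4-2=15
Step 8: prey: 33+16-24=25; pred: 15+4-3=16
Step 9: prey: 25+12-20=17; pred: 16+4-3=17
Max prey = 40 at step 5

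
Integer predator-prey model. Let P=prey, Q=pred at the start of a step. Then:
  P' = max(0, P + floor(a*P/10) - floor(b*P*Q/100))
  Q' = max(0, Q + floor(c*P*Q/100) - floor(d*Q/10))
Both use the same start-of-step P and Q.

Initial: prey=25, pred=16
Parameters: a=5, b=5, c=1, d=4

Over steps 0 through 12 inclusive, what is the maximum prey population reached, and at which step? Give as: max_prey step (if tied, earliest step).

Step 1: prey: 25+12-20=17; pred: 16+4-6=14
Step 2: prey: 17+8-11=14; pred: 14+2-5=11
Step 3: prey: 14+7-7=14; pred: 11+1-4=8
Step 4: prey: 14+7-5=16; pred: 8+1-3=6
Step 5: prey: 16+8-4=20; pred: 6+0-2=4
Step 6: prey: 20+10-4=26; pred: 4+0-1=3
Step 7: prey: 26+13-3=36; pred: 3+0-1=2
Step 8: prey: 36+18-3=51; pred: 2+0-0=2
Step 9: prey: 51+25-5=71; pred: 2+1-0=3
Step 10: prey: 71+35-10=96; pred: 3+2-1=4
Step 11: prey: 96+48-19=125; pred: 4+3-1=6
Step 12: prey: 125+62-37=150; pred: 6+7-2=11
Max prey = 150 at step 12

Answer: 150 12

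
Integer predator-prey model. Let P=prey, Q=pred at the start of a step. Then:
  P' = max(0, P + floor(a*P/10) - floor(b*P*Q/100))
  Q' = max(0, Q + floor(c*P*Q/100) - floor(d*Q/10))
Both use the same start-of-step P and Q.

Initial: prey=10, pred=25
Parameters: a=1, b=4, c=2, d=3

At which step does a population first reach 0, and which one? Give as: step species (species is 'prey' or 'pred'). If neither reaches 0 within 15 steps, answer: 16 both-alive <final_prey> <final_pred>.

Step 1: prey: 10+1-10=1; pred: 25+5-7=23
Step 2: prey: 1+0-0=1; pred: 23+0-6=17
Step 3: prey: 1+0-0=1; pred: 17+0-5=12
Step 4: prey: 1+0-0=1; pred: 12+0-3=9
Step 5: prey: 1+0-0=1; pred: 9+0-2=7
Step 6: prey: 1+0-0=1; pred: 7+0-2=5
Step 7: prey: 1+0-0=1; pred: 5+0-1=4
Step 8: prey: 1+0-0=1; pred: 4+0-1=3
Step 9: prey: 1+0-0=1; pred: 3+0-0=3
Steps 10-15: state stable at prey=1, pred=3 (no change)
No extinction within 15 steps

Answer: 16 both-alive 1 3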